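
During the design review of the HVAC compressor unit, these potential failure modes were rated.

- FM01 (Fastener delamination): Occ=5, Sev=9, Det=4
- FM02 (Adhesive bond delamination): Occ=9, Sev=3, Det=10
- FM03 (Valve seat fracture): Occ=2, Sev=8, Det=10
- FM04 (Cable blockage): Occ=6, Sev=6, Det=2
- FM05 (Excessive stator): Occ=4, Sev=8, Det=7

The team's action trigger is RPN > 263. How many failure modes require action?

1

RPN = Severity × Occurrence × Detection:
  FM01: 9 × 5 × 4 = 180
  FM02: 3 × 9 × 10 = 270
  FM03: 8 × 2 × 10 = 160
  FM04: 6 × 6 × 2 = 72
  FM05: 8 × 4 × 7 = 224
Modes with RPN > 263: FM02 (270) → 1.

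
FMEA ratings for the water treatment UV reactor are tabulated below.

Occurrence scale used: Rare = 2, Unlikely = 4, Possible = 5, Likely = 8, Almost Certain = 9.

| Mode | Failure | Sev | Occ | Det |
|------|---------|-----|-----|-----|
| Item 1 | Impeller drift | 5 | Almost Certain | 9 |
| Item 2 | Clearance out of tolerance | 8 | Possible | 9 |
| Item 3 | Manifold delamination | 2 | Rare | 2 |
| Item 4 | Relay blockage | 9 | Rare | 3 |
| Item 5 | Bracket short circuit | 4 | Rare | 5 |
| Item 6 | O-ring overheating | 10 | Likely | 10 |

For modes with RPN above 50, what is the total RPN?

RPN = Severity × Occurrence × Detection:
  Item 1: 5 × 9 × 9 = 405
  Item 2: 8 × 5 × 9 = 360
  Item 3: 2 × 2 × 2 = 8
  Item 4: 9 × 2 × 3 = 54
  Item 5: 4 × 2 × 5 = 40
  Item 6: 10 × 8 × 10 = 800
RPN > 50: Item 1 (405), Item 2 (360), Item 4 (54), Item 6 (800).
Sum: 405 + 360 + 54 + 800 = 1619.

1619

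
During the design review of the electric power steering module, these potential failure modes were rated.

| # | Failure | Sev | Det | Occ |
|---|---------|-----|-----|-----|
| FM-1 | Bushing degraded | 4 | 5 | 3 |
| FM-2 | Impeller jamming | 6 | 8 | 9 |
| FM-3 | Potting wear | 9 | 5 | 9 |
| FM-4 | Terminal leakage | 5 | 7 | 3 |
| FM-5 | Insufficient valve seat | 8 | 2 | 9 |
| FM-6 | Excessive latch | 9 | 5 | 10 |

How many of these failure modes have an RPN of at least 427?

RPN = Severity × Occurrence × Detection:
  FM-1: 4 × 3 × 5 = 60
  FM-2: 6 × 9 × 8 = 432
  FM-3: 9 × 9 × 5 = 405
  FM-4: 5 × 3 × 7 = 105
  FM-5: 8 × 9 × 2 = 144
  FM-6: 9 × 10 × 5 = 450
Modes with RPN ≥ 427: FM-2 (432), FM-6 (450) → 2.

2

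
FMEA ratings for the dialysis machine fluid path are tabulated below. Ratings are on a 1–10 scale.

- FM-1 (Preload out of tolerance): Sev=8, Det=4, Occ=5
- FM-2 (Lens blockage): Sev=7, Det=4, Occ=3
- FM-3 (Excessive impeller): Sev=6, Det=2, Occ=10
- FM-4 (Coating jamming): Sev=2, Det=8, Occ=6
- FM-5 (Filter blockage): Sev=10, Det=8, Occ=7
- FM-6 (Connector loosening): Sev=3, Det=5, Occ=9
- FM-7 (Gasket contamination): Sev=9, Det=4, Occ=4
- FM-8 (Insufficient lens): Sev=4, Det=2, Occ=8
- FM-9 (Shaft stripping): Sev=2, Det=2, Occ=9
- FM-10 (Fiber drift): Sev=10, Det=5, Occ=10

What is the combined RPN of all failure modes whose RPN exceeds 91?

1715

RPN = Severity × Occurrence × Detection:
  FM-1: 8 × 5 × 4 = 160
  FM-2: 7 × 3 × 4 = 84
  FM-3: 6 × 10 × 2 = 120
  FM-4: 2 × 6 × 8 = 96
  FM-5: 10 × 7 × 8 = 560
  FM-6: 3 × 9 × 5 = 135
  FM-7: 9 × 4 × 4 = 144
  FM-8: 4 × 8 × 2 = 64
  FM-9: 2 × 9 × 2 = 36
  FM-10: 10 × 10 × 5 = 500
RPN > 91: FM-1 (160), FM-3 (120), FM-4 (96), FM-5 (560), FM-6 (135), FM-7 (144), FM-10 (500).
Sum: 160 + 120 + 96 + 560 + 135 + 144 + 500 = 1715.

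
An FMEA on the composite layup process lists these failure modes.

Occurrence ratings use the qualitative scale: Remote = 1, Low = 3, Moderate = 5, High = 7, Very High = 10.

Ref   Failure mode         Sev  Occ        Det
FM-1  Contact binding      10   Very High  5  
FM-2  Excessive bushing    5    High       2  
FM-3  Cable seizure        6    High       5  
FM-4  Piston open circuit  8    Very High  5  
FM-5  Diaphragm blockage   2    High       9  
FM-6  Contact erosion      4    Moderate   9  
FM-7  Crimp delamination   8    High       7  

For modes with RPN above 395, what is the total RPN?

RPN = Severity × Occurrence × Detection:
  FM-1: 10 × 10 × 5 = 500
  FM-2: 5 × 7 × 2 = 70
  FM-3: 6 × 7 × 5 = 210
  FM-4: 8 × 10 × 5 = 400
  FM-5: 2 × 7 × 9 = 126
  FM-6: 4 × 5 × 9 = 180
  FM-7: 8 × 7 × 7 = 392
RPN > 395: FM-1 (500), FM-4 (400).
Sum: 500 + 400 = 900.

900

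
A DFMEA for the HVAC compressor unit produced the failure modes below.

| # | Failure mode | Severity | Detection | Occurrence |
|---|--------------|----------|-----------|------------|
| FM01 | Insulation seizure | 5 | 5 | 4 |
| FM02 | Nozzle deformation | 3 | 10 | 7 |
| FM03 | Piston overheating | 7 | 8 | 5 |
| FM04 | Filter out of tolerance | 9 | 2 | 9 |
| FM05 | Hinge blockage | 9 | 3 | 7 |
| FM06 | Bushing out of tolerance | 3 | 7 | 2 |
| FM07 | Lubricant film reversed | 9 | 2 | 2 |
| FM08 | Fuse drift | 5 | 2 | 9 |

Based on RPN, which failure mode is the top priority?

FM03

RPN = Severity × Occurrence × Detection:
  FM01: 5 × 4 × 5 = 100
  FM02: 3 × 7 × 10 = 210
  FM03: 7 × 5 × 8 = 280
  FM04: 9 × 9 × 2 = 162
  FM05: 9 × 7 × 3 = 189
  FM06: 3 × 2 × 7 = 42
  FM07: 9 × 2 × 2 = 36
  FM08: 5 × 9 × 2 = 90
Highest RPN is 280 → FM03.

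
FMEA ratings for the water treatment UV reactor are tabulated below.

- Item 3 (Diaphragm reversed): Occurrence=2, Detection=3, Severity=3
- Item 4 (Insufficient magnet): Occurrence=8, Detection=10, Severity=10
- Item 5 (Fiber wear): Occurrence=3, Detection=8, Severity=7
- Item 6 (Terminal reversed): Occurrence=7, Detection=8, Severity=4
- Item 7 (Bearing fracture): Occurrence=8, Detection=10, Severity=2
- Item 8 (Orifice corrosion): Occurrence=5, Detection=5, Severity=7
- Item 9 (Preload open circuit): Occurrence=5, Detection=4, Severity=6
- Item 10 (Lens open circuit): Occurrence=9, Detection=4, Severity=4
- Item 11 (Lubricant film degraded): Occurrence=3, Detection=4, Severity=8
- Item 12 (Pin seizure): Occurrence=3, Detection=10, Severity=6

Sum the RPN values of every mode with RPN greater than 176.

RPN = Severity × Occurrence × Detection:
  Item 3: 3 × 2 × 3 = 18
  Item 4: 10 × 8 × 10 = 800
  Item 5: 7 × 3 × 8 = 168
  Item 6: 4 × 7 × 8 = 224
  Item 7: 2 × 8 × 10 = 160
  Item 8: 7 × 5 × 5 = 175
  Item 9: 6 × 5 × 4 = 120
  Item 10: 4 × 9 × 4 = 144
  Item 11: 8 × 3 × 4 = 96
  Item 12: 6 × 3 × 10 = 180
RPN > 176: Item 4 (800), Item 6 (224), Item 12 (180).
Sum: 800 + 224 + 180 = 1204.

1204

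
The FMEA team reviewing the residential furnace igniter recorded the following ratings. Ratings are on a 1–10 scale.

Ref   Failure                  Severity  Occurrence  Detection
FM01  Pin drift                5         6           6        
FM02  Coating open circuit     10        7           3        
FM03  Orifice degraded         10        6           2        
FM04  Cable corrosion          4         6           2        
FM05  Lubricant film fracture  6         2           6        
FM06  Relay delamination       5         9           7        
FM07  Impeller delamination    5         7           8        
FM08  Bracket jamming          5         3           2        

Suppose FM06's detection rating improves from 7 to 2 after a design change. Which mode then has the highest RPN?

RPN = Severity × Occurrence × Detection:
  FM01: 5 × 6 × 6 = 180
  FM02: 10 × 7 × 3 = 210
  FM03: 10 × 6 × 2 = 120
  FM04: 4 × 6 × 2 = 48
  FM05: 6 × 2 × 6 = 72
  FM06: 5 × 9 × 7 = 315
  FM07: 5 × 7 × 8 = 280
  FM08: 5 × 3 × 2 = 30
After action: FM06 → 5 × 9 × 2 = 90.
Revised RPNs: FM07=280, FM02=210, FM01=180, FM03=120, FM06=90, FM05=72, FM04=48, FM08=30.
Highest is now FM07 (280).

FM07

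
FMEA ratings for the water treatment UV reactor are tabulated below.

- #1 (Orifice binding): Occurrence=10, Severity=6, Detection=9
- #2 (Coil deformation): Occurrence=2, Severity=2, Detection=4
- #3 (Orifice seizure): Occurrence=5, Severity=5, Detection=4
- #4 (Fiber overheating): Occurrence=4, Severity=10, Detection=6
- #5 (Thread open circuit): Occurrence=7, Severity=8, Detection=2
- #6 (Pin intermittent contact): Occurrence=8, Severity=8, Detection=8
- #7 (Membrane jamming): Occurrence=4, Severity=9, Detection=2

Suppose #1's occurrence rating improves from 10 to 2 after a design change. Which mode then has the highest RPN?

#6

RPN = Severity × Occurrence × Detection:
  #1: 6 × 10 × 9 = 540
  #2: 2 × 2 × 4 = 16
  #3: 5 × 5 × 4 = 100
  #4: 10 × 4 × 6 = 240
  #5: 8 × 7 × 2 = 112
  #6: 8 × 8 × 8 = 512
  #7: 9 × 4 × 2 = 72
After action: #1 → 6 × 2 × 9 = 108.
Revised RPNs: #6=512, #4=240, #5=112, #1=108, #3=100, #7=72, #2=16.
Highest is now #6 (512).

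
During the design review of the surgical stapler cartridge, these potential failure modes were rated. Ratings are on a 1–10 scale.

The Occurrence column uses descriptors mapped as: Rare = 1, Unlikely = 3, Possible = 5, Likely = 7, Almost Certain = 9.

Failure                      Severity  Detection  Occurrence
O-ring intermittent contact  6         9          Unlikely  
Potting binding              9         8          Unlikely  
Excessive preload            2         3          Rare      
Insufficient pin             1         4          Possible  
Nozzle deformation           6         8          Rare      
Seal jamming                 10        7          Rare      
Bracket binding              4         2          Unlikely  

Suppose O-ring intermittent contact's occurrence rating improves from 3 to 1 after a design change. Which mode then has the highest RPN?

Potting binding

RPN = Severity × Occurrence × Detection:
  O-ring intermittent contact: 6 × 3 × 9 = 162
  Potting binding: 9 × 3 × 8 = 216
  Excessive preload: 2 × 1 × 3 = 6
  Insufficient pin: 1 × 5 × 4 = 20
  Nozzle deformation: 6 × 1 × 8 = 48
  Seal jamming: 10 × 1 × 7 = 70
  Bracket binding: 4 × 3 × 2 = 24
After action: O-ring intermittent contact → 6 × 1 × 9 = 54.
Revised RPNs: Potting binding=216, Seal jamming=70, O-ring intermittent contact=54, Nozzle deformation=48, Bracket binding=24, Insufficient pin=20, Excessive preload=6.
Highest is now Potting binding (216).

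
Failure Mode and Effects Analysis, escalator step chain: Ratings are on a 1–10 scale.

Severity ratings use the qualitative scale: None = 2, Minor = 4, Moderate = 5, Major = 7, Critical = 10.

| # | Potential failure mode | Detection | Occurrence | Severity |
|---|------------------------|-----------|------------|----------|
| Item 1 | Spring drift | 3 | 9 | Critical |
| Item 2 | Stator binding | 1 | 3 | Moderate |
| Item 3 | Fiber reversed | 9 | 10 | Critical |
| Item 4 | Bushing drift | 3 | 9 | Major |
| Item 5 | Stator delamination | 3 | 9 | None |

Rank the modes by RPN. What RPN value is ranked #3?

189

RPN = Severity × Occurrence × Detection:
  Item 1: 10 × 9 × 3 = 270
  Item 2: 5 × 3 × 1 = 15
  Item 3: 10 × 10 × 9 = 900
  Item 4: 7 × 9 × 3 = 189
  Item 5: 2 × 9 × 3 = 54
Sorted descending: 900, 270, 189, 54, 15.
The third-highest RPN is 189 (Item 4).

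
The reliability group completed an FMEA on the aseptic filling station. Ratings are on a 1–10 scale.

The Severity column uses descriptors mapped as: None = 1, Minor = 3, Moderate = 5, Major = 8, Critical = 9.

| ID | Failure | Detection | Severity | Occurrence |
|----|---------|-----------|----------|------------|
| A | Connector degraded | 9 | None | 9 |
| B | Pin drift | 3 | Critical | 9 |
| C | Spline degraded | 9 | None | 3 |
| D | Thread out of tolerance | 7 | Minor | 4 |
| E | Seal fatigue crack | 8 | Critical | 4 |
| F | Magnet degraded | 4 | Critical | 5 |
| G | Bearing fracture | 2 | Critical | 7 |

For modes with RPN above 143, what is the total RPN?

RPN = Severity × Occurrence × Detection:
  A: 1 × 9 × 9 = 81
  B: 9 × 9 × 3 = 243
  C: 1 × 3 × 9 = 27
  D: 3 × 4 × 7 = 84
  E: 9 × 4 × 8 = 288
  F: 9 × 5 × 4 = 180
  G: 9 × 7 × 2 = 126
RPN > 143: B (243), E (288), F (180).
Sum: 243 + 288 + 180 = 711.

711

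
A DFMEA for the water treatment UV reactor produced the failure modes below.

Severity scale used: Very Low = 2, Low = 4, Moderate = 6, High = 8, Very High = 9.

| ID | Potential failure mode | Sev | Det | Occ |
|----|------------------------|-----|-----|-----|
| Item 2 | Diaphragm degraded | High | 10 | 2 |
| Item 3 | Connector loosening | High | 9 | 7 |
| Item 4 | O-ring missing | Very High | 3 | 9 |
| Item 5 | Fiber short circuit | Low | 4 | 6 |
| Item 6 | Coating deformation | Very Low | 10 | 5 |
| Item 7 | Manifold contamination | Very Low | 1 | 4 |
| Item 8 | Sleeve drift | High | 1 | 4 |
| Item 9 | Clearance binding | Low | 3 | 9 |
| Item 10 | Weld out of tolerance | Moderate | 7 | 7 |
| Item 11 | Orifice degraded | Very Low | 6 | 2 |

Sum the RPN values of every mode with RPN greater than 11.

1561

RPN = Severity × Occurrence × Detection:
  Item 2: 8 × 2 × 10 = 160
  Item 3: 8 × 7 × 9 = 504
  Item 4: 9 × 9 × 3 = 243
  Item 5: 4 × 6 × 4 = 96
  Item 6: 2 × 5 × 10 = 100
  Item 7: 2 × 4 × 1 = 8
  Item 8: 8 × 4 × 1 = 32
  Item 9: 4 × 9 × 3 = 108
  Item 10: 6 × 7 × 7 = 294
  Item 11: 2 × 2 × 6 = 24
RPN > 11: Item 2 (160), Item 3 (504), Item 4 (243), Item 5 (96), Item 6 (100), Item 8 (32), Item 9 (108), Item 10 (294), Item 11 (24).
Sum: 160 + 504 + 243 + 96 + 100 + 32 + 108 + 294 + 24 = 1561.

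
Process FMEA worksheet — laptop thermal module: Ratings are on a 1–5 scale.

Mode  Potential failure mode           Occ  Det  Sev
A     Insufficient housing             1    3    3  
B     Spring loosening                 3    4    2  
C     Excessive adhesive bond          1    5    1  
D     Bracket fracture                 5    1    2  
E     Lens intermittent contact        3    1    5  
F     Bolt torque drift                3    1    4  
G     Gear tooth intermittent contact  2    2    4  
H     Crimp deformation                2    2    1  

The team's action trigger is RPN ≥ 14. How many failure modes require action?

3

RPN = Severity × Occurrence × Detection:
  A: 3 × 1 × 3 = 9
  B: 2 × 3 × 4 = 24
  C: 1 × 1 × 5 = 5
  D: 2 × 5 × 1 = 10
  E: 5 × 3 × 1 = 15
  F: 4 × 3 × 1 = 12
  G: 4 × 2 × 2 = 16
  H: 1 × 2 × 2 = 4
Modes with RPN ≥ 14: B (24), E (15), G (16) → 3.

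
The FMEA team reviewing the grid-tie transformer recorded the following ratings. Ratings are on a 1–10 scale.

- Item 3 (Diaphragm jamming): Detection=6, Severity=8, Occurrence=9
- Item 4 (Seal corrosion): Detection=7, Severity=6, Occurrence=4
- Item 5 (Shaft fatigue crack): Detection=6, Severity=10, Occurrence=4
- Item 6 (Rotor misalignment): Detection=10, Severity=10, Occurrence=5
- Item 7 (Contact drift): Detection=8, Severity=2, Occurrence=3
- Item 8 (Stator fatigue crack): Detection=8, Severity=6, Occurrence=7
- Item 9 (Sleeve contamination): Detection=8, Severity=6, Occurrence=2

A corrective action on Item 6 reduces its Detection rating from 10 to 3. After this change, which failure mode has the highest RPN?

Item 3

RPN = Severity × Occurrence × Detection:
  Item 3: 8 × 9 × 6 = 432
  Item 4: 6 × 4 × 7 = 168
  Item 5: 10 × 4 × 6 = 240
  Item 6: 10 × 5 × 10 = 500
  Item 7: 2 × 3 × 8 = 48
  Item 8: 6 × 7 × 8 = 336
  Item 9: 6 × 2 × 8 = 96
After action: Item 6 → 10 × 5 × 3 = 150.
Revised RPNs: Item 3=432, Item 8=336, Item 5=240, Item 4=168, Item 6=150, Item 9=96, Item 7=48.
Highest is now Item 3 (432).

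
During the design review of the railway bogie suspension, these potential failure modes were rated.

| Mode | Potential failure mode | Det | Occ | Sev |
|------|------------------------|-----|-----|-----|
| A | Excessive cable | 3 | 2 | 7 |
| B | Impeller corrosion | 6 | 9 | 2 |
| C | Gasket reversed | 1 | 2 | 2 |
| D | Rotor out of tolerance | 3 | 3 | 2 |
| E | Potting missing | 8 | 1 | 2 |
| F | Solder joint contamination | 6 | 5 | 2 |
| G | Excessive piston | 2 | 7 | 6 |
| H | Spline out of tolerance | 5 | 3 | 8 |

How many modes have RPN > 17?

6

RPN = Severity × Occurrence × Detection:
  A: 7 × 2 × 3 = 42
  B: 2 × 9 × 6 = 108
  C: 2 × 2 × 1 = 4
  D: 2 × 3 × 3 = 18
  E: 2 × 1 × 8 = 16
  F: 2 × 5 × 6 = 60
  G: 6 × 7 × 2 = 84
  H: 8 × 3 × 5 = 120
Modes with RPN > 17: A (42), B (108), D (18), F (60), G (84), H (120) → 6.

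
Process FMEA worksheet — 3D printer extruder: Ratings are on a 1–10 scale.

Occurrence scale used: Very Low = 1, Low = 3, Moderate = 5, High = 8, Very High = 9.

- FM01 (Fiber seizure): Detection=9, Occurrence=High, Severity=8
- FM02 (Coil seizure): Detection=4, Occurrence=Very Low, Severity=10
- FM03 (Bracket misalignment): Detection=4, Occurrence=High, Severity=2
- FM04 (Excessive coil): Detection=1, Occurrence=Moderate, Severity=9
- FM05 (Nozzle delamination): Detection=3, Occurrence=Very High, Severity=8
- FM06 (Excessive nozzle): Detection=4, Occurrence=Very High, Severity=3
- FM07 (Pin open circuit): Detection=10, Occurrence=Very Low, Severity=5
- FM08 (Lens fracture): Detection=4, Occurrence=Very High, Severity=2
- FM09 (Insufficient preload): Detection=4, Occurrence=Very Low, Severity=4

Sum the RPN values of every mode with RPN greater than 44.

RPN = Severity × Occurrence × Detection:
  FM01: 8 × 8 × 9 = 576
  FM02: 10 × 1 × 4 = 40
  FM03: 2 × 8 × 4 = 64
  FM04: 9 × 5 × 1 = 45
  FM05: 8 × 9 × 3 = 216
  FM06: 3 × 9 × 4 = 108
  FM07: 5 × 1 × 10 = 50
  FM08: 2 × 9 × 4 = 72
  FM09: 4 × 1 × 4 = 16
RPN > 44: FM01 (576), FM03 (64), FM04 (45), FM05 (216), FM06 (108), FM07 (50), FM08 (72).
Sum: 576 + 64 + 45 + 216 + 108 + 50 + 72 = 1131.

1131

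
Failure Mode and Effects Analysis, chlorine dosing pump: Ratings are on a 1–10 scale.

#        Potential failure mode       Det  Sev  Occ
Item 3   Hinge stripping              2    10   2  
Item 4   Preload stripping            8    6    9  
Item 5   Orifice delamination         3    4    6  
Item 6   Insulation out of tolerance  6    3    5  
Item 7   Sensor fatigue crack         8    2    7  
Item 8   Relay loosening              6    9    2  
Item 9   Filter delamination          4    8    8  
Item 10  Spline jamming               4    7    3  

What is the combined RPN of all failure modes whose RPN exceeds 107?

908

RPN = Severity × Occurrence × Detection:
  Item 3: 10 × 2 × 2 = 40
  Item 4: 6 × 9 × 8 = 432
  Item 5: 4 × 6 × 3 = 72
  Item 6: 3 × 5 × 6 = 90
  Item 7: 2 × 7 × 8 = 112
  Item 8: 9 × 2 × 6 = 108
  Item 9: 8 × 8 × 4 = 256
  Item 10: 7 × 3 × 4 = 84
RPN > 107: Item 4 (432), Item 7 (112), Item 8 (108), Item 9 (256).
Sum: 432 + 112 + 108 + 256 = 908.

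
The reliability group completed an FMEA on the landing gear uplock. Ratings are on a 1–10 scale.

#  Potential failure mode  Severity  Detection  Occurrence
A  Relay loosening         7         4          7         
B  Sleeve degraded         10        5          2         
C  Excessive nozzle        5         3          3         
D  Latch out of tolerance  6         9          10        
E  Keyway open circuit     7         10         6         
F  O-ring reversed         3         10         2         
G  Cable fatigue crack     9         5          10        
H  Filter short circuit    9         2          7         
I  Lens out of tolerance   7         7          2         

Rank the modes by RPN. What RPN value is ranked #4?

RPN = Severity × Occurrence × Detection:
  A: 7 × 7 × 4 = 196
  B: 10 × 2 × 5 = 100
  C: 5 × 3 × 3 = 45
  D: 6 × 10 × 9 = 540
  E: 7 × 6 × 10 = 420
  F: 3 × 2 × 10 = 60
  G: 9 × 10 × 5 = 450
  H: 9 × 7 × 2 = 126
  I: 7 × 2 × 7 = 98
Sorted descending: 540, 450, 420, 196, 126, 100, 98, 60, 45.
The fourth-highest RPN is 196 (A).

196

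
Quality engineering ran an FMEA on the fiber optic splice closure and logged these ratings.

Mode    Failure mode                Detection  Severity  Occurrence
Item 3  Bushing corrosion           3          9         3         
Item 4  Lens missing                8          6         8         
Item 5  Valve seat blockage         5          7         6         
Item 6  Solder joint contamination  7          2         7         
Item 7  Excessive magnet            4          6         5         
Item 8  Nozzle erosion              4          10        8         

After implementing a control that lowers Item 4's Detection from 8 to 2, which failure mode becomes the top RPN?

RPN = Severity × Occurrence × Detection:
  Item 3: 9 × 3 × 3 = 81
  Item 4: 6 × 8 × 8 = 384
  Item 5: 7 × 6 × 5 = 210
  Item 6: 2 × 7 × 7 = 98
  Item 7: 6 × 5 × 4 = 120
  Item 8: 10 × 8 × 4 = 320
After action: Item 4 → 6 × 8 × 2 = 96.
Revised RPNs: Item 8=320, Item 5=210, Item 7=120, Item 6=98, Item 4=96, Item 3=81.
Highest is now Item 8 (320).

Item 8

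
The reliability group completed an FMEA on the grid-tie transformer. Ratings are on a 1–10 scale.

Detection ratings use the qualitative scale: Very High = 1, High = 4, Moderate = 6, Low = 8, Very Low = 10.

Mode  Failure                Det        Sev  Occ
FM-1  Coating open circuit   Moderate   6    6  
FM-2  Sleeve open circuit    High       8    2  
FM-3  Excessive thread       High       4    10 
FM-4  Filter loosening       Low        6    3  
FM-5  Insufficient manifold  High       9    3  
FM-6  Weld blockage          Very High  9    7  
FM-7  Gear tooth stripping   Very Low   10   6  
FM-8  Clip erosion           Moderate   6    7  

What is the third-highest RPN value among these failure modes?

216

RPN = Severity × Occurrence × Detection:
  FM-1: 6 × 6 × 6 = 216
  FM-2: 8 × 2 × 4 = 64
  FM-3: 4 × 10 × 4 = 160
  FM-4: 6 × 3 × 8 = 144
  FM-5: 9 × 3 × 4 = 108
  FM-6: 9 × 7 × 1 = 63
  FM-7: 10 × 6 × 10 = 600
  FM-8: 6 × 7 × 6 = 252
Sorted descending: 600, 252, 216, 160, 144, 108, 64, 63.
The third-highest RPN is 216 (FM-1).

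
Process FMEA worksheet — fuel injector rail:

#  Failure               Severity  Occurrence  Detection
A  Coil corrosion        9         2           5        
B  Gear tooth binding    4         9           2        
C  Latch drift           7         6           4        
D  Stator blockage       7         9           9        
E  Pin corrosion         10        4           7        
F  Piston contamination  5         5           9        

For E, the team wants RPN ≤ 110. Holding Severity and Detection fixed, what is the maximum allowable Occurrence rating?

E: S=10, O=4, D=7 → current RPN = 280.
Fixed product = 70. Need 70 × O ≤ 110, so O ≤ 110/70 = 1.57.
Maximum integer Occurrence rating = 1 (gives RPN 70; O=2 would give 140 > 110).

1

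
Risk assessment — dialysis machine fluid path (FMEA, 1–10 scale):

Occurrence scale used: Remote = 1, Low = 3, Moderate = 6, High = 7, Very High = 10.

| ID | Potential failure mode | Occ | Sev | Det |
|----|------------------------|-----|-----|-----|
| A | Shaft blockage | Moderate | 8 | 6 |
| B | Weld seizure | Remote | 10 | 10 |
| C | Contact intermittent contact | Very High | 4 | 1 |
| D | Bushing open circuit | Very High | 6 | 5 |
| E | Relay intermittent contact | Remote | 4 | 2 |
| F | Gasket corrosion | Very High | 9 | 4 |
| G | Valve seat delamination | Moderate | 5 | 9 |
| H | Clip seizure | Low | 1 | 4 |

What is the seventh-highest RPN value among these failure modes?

12

RPN = Severity × Occurrence × Detection:
  A: 8 × 6 × 6 = 288
  B: 10 × 1 × 10 = 100
  C: 4 × 10 × 1 = 40
  D: 6 × 10 × 5 = 300
  E: 4 × 1 × 2 = 8
  F: 9 × 10 × 4 = 360
  G: 5 × 6 × 9 = 270
  H: 1 × 3 × 4 = 12
Sorted descending: 360, 300, 288, 270, 100, 40, 12, 8.
The seventh-highest RPN is 12 (H).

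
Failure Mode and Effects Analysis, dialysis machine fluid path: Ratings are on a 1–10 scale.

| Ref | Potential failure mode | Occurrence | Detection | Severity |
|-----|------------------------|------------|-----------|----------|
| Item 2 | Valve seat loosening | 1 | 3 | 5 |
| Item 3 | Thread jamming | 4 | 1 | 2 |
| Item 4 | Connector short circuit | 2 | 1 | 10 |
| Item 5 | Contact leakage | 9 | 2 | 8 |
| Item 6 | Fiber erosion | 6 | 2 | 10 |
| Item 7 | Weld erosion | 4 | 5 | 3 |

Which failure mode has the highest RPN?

Item 5

RPN = Severity × Occurrence × Detection:
  Item 2: 5 × 1 × 3 = 15
  Item 3: 2 × 4 × 1 = 8
  Item 4: 10 × 2 × 1 = 20
  Item 5: 8 × 9 × 2 = 144
  Item 6: 10 × 6 × 2 = 120
  Item 7: 3 × 4 × 5 = 60
Highest RPN is 144 → Item 5.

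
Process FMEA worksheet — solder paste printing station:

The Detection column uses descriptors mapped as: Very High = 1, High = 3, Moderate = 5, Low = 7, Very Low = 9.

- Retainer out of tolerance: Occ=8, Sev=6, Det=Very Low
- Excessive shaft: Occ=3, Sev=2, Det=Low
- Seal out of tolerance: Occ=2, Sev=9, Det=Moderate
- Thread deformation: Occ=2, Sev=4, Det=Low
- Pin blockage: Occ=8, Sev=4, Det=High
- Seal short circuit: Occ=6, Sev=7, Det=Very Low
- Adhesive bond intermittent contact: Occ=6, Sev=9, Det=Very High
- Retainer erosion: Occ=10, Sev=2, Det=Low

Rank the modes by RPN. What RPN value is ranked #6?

56

RPN = Severity × Occurrence × Detection:
  Retainer out of tolerance: 6 × 8 × 9 = 432
  Excessive shaft: 2 × 3 × 7 = 42
  Seal out of tolerance: 9 × 2 × 5 = 90
  Thread deformation: 4 × 2 × 7 = 56
  Pin blockage: 4 × 8 × 3 = 96
  Seal short circuit: 7 × 6 × 9 = 378
  Adhesive bond intermittent contact: 9 × 6 × 1 = 54
  Retainer erosion: 2 × 10 × 7 = 140
Sorted descending: 432, 378, 140, 96, 90, 56, 54, 42.
The sixth-highest RPN is 56 (Thread deformation).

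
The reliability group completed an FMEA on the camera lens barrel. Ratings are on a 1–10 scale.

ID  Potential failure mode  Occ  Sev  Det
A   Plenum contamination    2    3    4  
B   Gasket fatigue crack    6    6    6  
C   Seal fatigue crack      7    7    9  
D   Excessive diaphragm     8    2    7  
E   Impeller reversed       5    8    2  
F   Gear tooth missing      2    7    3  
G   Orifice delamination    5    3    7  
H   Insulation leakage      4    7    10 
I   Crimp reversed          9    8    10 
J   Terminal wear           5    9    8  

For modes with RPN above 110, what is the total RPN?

2129

RPN = Severity × Occurrence × Detection:
  A: 3 × 2 × 4 = 24
  B: 6 × 6 × 6 = 216
  C: 7 × 7 × 9 = 441
  D: 2 × 8 × 7 = 112
  E: 8 × 5 × 2 = 80
  F: 7 × 2 × 3 = 42
  G: 3 × 5 × 7 = 105
  H: 7 × 4 × 10 = 280
  I: 8 × 9 × 10 = 720
  J: 9 × 5 × 8 = 360
RPN > 110: B (216), C (441), D (112), H (280), I (720), J (360).
Sum: 216 + 441 + 112 + 280 + 720 + 360 = 2129.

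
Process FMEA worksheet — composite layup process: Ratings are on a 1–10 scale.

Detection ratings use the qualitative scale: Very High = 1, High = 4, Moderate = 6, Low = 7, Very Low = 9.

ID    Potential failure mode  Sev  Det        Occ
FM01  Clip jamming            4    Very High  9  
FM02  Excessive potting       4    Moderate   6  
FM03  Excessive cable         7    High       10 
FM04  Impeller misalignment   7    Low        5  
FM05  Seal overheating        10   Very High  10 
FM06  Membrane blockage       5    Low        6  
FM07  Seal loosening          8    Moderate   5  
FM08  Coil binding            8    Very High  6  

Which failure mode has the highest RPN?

FM03

RPN = Severity × Occurrence × Detection:
  FM01: 4 × 9 × 1 = 36
  FM02: 4 × 6 × 6 = 144
  FM03: 7 × 10 × 4 = 280
  FM04: 7 × 5 × 7 = 245
  FM05: 10 × 10 × 1 = 100
  FM06: 5 × 6 × 7 = 210
  FM07: 8 × 5 × 6 = 240
  FM08: 8 × 6 × 1 = 48
Highest RPN is 280 → FM03.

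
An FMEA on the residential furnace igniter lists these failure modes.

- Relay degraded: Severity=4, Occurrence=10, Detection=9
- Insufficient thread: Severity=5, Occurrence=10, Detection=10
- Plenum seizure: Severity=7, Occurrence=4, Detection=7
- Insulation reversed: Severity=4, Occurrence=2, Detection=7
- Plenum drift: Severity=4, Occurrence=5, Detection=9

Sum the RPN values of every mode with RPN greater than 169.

1236

RPN = Severity × Occurrence × Detection:
  Relay degraded: 4 × 10 × 9 = 360
  Insufficient thread: 5 × 10 × 10 = 500
  Plenum seizure: 7 × 4 × 7 = 196
  Insulation reversed: 4 × 2 × 7 = 56
  Plenum drift: 4 × 5 × 9 = 180
RPN > 169: Relay degraded (360), Insufficient thread (500), Plenum seizure (196), Plenum drift (180).
Sum: 360 + 500 + 196 + 180 = 1236.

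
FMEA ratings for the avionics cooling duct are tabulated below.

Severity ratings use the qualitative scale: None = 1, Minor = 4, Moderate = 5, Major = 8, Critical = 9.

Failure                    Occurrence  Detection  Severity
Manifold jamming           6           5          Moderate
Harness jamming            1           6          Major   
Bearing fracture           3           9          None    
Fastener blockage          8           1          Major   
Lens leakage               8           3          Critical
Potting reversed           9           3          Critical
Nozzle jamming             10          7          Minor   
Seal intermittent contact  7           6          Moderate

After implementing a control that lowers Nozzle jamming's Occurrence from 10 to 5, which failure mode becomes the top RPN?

Potting reversed

RPN = Severity × Occurrence × Detection:
  Manifold jamming: 5 × 6 × 5 = 150
  Harness jamming: 8 × 1 × 6 = 48
  Bearing fracture: 1 × 3 × 9 = 27
  Fastener blockage: 8 × 8 × 1 = 64
  Lens leakage: 9 × 8 × 3 = 216
  Potting reversed: 9 × 9 × 3 = 243
  Nozzle jamming: 4 × 10 × 7 = 280
  Seal intermittent contact: 5 × 7 × 6 = 210
After action: Nozzle jamming → 4 × 5 × 7 = 140.
Revised RPNs: Potting reversed=243, Lens leakage=216, Seal intermittent contact=210, Manifold jamming=150, Nozzle jamming=140, Fastener blockage=64, Harness jamming=48, Bearing fracture=27.
Highest is now Potting reversed (243).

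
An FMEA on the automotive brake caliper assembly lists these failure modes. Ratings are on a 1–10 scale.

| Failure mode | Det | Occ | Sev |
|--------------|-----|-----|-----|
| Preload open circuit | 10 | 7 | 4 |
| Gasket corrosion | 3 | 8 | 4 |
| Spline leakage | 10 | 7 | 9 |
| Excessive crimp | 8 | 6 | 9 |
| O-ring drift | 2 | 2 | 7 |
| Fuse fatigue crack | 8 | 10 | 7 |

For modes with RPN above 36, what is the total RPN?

RPN = Severity × Occurrence × Detection:
  Preload open circuit: 4 × 7 × 10 = 280
  Gasket corrosion: 4 × 8 × 3 = 96
  Spline leakage: 9 × 7 × 10 = 630
  Excessive crimp: 9 × 6 × 8 = 432
  O-ring drift: 7 × 2 × 2 = 28
  Fuse fatigue crack: 7 × 10 × 8 = 560
RPN > 36: Preload open circuit (280), Gasket corrosion (96), Spline leakage (630), Excessive crimp (432), Fuse fatigue crack (560).
Sum: 280 + 96 + 630 + 432 + 560 = 1998.

1998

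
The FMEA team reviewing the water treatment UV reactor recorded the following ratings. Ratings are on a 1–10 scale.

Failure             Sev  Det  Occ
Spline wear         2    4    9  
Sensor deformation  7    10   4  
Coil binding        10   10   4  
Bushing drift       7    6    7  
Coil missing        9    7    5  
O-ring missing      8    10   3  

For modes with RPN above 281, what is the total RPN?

RPN = Severity × Occurrence × Detection:
  Spline wear: 2 × 9 × 4 = 72
  Sensor deformation: 7 × 4 × 10 = 280
  Coil binding: 10 × 4 × 10 = 400
  Bushing drift: 7 × 7 × 6 = 294
  Coil missing: 9 × 5 × 7 = 315
  O-ring missing: 8 × 3 × 10 = 240
RPN > 281: Coil binding (400), Bushing drift (294), Coil missing (315).
Sum: 400 + 294 + 315 = 1009.

1009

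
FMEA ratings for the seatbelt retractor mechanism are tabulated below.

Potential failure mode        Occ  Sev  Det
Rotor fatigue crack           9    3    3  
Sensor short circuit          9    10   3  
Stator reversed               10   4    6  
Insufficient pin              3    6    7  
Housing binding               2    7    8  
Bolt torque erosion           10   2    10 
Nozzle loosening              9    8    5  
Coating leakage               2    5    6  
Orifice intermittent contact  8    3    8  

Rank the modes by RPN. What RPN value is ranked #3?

RPN = Severity × Occurrence × Detection:
  Rotor fatigue crack: 3 × 9 × 3 = 81
  Sensor short circuit: 10 × 9 × 3 = 270
  Stator reversed: 4 × 10 × 6 = 240
  Insufficient pin: 6 × 3 × 7 = 126
  Housing binding: 7 × 2 × 8 = 112
  Bolt torque erosion: 2 × 10 × 10 = 200
  Nozzle loosening: 8 × 9 × 5 = 360
  Coating leakage: 5 × 2 × 6 = 60
  Orifice intermittent contact: 3 × 8 × 8 = 192
Sorted descending: 360, 270, 240, 200, 192, 126, 112, 81, 60.
The third-highest RPN is 240 (Stator reversed).

240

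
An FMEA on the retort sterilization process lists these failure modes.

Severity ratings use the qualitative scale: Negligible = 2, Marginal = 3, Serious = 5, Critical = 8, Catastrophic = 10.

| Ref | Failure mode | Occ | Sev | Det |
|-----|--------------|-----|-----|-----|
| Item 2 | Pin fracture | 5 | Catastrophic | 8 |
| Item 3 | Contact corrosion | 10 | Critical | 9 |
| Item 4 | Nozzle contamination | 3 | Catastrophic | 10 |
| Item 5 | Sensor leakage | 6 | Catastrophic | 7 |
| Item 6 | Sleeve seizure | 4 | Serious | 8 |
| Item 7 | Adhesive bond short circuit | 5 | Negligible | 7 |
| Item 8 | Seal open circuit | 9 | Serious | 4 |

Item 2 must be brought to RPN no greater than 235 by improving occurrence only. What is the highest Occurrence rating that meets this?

Item 2: S=10, O=5, D=8 → current RPN = 400.
Fixed product = 80. Need 80 × O ≤ 235, so O ≤ 235/80 = 2.94.
Maximum integer Occurrence rating = 2 (gives RPN 160; O=3 would give 240 > 235).

2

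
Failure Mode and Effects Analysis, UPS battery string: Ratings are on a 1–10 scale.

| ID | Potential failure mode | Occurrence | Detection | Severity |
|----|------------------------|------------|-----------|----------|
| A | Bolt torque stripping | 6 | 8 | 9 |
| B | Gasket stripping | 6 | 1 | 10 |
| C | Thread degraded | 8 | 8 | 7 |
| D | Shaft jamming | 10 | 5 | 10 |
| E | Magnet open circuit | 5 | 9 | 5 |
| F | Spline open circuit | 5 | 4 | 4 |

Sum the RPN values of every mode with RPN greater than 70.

RPN = Severity × Occurrence × Detection:
  A: 9 × 6 × 8 = 432
  B: 10 × 6 × 1 = 60
  C: 7 × 8 × 8 = 448
  D: 10 × 10 × 5 = 500
  E: 5 × 5 × 9 = 225
  F: 4 × 5 × 4 = 80
RPN > 70: A (432), C (448), D (500), E (225), F (80).
Sum: 432 + 448 + 500 + 225 + 80 = 1685.

1685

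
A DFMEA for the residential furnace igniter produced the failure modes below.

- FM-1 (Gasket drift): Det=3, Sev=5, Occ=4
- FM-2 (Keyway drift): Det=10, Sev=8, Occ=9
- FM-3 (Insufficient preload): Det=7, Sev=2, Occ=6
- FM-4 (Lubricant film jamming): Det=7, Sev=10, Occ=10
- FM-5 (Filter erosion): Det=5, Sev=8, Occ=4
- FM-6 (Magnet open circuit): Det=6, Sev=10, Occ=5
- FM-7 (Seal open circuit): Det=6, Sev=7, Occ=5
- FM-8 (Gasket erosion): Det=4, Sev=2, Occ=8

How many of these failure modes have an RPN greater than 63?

RPN = Severity × Occurrence × Detection:
  FM-1: 5 × 4 × 3 = 60
  FM-2: 8 × 9 × 10 = 720
  FM-3: 2 × 6 × 7 = 84
  FM-4: 10 × 10 × 7 = 700
  FM-5: 8 × 4 × 5 = 160
  FM-6: 10 × 5 × 6 = 300
  FM-7: 7 × 5 × 6 = 210
  FM-8: 2 × 8 × 4 = 64
Modes with RPN > 63: FM-2 (720), FM-3 (84), FM-4 (700), FM-5 (160), FM-6 (300), FM-7 (210), FM-8 (64) → 7.

7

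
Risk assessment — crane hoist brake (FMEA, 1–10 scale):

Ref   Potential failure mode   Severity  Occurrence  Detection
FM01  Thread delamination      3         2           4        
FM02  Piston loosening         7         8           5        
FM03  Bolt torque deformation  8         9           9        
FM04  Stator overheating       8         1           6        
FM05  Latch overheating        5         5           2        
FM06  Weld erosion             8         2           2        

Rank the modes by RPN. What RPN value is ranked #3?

50

RPN = Severity × Occurrence × Detection:
  FM01: 3 × 2 × 4 = 24
  FM02: 7 × 8 × 5 = 280
  FM03: 8 × 9 × 9 = 648
  FM04: 8 × 1 × 6 = 48
  FM05: 5 × 5 × 2 = 50
  FM06: 8 × 2 × 2 = 32
Sorted descending: 648, 280, 50, 48, 32, 24.
The third-highest RPN is 50 (FM05).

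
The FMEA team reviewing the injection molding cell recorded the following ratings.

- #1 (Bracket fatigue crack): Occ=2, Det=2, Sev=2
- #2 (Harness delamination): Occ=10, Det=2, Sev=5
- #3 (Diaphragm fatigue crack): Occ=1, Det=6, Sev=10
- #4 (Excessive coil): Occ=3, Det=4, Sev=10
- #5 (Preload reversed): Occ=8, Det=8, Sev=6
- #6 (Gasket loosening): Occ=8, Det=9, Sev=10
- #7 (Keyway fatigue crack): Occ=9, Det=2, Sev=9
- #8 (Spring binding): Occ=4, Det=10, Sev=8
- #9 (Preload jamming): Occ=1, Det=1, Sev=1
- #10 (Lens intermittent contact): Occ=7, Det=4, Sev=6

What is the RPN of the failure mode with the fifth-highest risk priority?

RPN = Severity × Occurrence × Detection:
  #1: 2 × 2 × 2 = 8
  #2: 5 × 10 × 2 = 100
  #3: 10 × 1 × 6 = 60
  #4: 10 × 3 × 4 = 120
  #5: 6 × 8 × 8 = 384
  #6: 10 × 8 × 9 = 720
  #7: 9 × 9 × 2 = 162
  #8: 8 × 4 × 10 = 320
  #9: 1 × 1 × 1 = 1
  #10: 6 × 7 × 4 = 168
Sorted descending: 720, 384, 320, 168, 162, 120, 100, 60, 8, 1.
The fifth-highest RPN is 162 (#7).

162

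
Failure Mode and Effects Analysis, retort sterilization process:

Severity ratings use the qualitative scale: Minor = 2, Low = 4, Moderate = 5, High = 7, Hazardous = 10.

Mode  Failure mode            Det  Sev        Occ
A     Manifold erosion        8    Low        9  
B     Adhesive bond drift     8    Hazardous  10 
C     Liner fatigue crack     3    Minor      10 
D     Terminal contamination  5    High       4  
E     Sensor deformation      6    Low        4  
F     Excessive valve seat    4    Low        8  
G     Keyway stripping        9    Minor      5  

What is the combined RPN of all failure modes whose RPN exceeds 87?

1542

RPN = Severity × Occurrence × Detection:
  A: 4 × 9 × 8 = 288
  B: 10 × 10 × 8 = 800
  C: 2 × 10 × 3 = 60
  D: 7 × 4 × 5 = 140
  E: 4 × 4 × 6 = 96
  F: 4 × 8 × 4 = 128
  G: 2 × 5 × 9 = 90
RPN > 87: A (288), B (800), D (140), E (96), F (128), G (90).
Sum: 288 + 800 + 140 + 96 + 128 + 90 = 1542.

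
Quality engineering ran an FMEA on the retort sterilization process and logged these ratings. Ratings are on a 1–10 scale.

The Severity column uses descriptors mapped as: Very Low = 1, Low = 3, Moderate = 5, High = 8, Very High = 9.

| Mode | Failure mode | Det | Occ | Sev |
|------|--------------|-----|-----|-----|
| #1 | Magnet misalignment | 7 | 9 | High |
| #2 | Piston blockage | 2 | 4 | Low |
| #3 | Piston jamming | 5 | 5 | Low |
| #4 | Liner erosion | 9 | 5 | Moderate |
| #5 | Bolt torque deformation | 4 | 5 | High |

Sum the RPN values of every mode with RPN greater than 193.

RPN = Severity × Occurrence × Detection:
  #1: 8 × 9 × 7 = 504
  #2: 3 × 4 × 2 = 24
  #3: 3 × 5 × 5 = 75
  #4: 5 × 5 × 9 = 225
  #5: 8 × 5 × 4 = 160
RPN > 193: #1 (504), #4 (225).
Sum: 504 + 225 = 729.

729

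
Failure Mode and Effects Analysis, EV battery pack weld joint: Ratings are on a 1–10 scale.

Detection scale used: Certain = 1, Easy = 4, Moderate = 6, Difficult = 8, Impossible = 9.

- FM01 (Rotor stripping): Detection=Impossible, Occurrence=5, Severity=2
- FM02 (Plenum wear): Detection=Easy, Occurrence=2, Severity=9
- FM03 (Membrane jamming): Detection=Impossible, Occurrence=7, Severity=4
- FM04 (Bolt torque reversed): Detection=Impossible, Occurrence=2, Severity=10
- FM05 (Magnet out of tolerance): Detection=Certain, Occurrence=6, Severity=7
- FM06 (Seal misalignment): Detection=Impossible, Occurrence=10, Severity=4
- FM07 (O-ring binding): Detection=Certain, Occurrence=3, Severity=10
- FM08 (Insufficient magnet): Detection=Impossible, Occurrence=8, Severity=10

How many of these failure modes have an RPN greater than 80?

RPN = Severity × Occurrence × Detection:
  FM01: 2 × 5 × 9 = 90
  FM02: 9 × 2 × 4 = 72
  FM03: 4 × 7 × 9 = 252
  FM04: 10 × 2 × 9 = 180
  FM05: 7 × 6 × 1 = 42
  FM06: 4 × 10 × 9 = 360
  FM07: 10 × 3 × 1 = 30
  FM08: 10 × 8 × 9 = 720
Modes with RPN > 80: FM01 (90), FM03 (252), FM04 (180), FM06 (360), FM08 (720) → 5.

5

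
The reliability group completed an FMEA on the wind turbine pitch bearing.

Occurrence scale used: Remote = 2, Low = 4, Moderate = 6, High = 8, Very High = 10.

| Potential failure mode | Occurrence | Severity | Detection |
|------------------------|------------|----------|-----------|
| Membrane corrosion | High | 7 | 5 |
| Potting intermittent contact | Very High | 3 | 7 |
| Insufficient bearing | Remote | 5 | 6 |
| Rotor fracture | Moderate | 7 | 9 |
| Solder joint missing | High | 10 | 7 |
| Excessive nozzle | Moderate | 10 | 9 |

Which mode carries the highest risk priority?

Solder joint missing

RPN = Severity × Occurrence × Detection:
  Membrane corrosion: 7 × 8 × 5 = 280
  Potting intermittent contact: 3 × 10 × 7 = 210
  Insufficient bearing: 5 × 2 × 6 = 60
  Rotor fracture: 7 × 6 × 9 = 378
  Solder joint missing: 10 × 8 × 7 = 560
  Excessive nozzle: 10 × 6 × 9 = 540
Highest RPN is 560 → Solder joint missing.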